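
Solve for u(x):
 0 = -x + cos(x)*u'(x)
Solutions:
 u(x) = C1 + Integral(x/cos(x), x)


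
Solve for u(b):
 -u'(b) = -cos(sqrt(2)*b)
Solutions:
 u(b) = C1 + sqrt(2)*sin(sqrt(2)*b)/2


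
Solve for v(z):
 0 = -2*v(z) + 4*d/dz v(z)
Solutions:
 v(z) = C1*exp(z/2)


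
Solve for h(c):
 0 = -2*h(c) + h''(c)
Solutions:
 h(c) = C1*exp(-sqrt(2)*c) + C2*exp(sqrt(2)*c)


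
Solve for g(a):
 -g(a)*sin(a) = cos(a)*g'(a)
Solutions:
 g(a) = C1*cos(a)


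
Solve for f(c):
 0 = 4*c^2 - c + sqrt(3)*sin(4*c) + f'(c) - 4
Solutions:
 f(c) = C1 - 4*c^3/3 + c^2/2 + 4*c + sqrt(3)*cos(4*c)/4


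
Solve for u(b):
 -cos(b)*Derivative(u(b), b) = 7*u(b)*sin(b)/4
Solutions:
 u(b) = C1*cos(b)^(7/4)


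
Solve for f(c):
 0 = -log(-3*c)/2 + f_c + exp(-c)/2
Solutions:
 f(c) = C1 + c*log(-c)/2 + c*(-1 + log(3))/2 + exp(-c)/2


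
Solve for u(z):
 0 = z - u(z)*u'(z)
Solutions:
 u(z) = -sqrt(C1 + z^2)
 u(z) = sqrt(C1 + z^2)


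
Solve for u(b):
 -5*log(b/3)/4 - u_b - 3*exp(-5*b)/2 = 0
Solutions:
 u(b) = C1 - 5*b*log(b)/4 + 5*b*(1 + log(3))/4 + 3*exp(-5*b)/10


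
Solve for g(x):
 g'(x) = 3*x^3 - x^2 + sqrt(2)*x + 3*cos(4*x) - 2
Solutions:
 g(x) = C1 + 3*x^4/4 - x^3/3 + sqrt(2)*x^2/2 - 2*x + 3*sin(4*x)/4


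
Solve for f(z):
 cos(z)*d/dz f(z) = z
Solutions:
 f(z) = C1 + Integral(z/cos(z), z)


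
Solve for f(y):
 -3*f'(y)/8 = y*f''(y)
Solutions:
 f(y) = C1 + C2*y^(5/8)


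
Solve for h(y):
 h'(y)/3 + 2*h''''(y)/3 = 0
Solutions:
 h(y) = C1 + C4*exp(-2^(2/3)*y/2) + (C2*sin(2^(2/3)*sqrt(3)*y/4) + C3*cos(2^(2/3)*sqrt(3)*y/4))*exp(2^(2/3)*y/4)


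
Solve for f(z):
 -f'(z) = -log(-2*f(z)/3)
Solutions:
 -Integral(1/(log(-_y) - log(3) + log(2)), (_y, f(z))) = C1 - z


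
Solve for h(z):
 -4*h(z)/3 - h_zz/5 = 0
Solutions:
 h(z) = C1*sin(2*sqrt(15)*z/3) + C2*cos(2*sqrt(15)*z/3)


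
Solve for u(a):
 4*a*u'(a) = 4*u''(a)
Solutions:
 u(a) = C1 + C2*erfi(sqrt(2)*a/2)


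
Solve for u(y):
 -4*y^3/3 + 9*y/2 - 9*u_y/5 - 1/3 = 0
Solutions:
 u(y) = C1 - 5*y^4/27 + 5*y^2/4 - 5*y/27


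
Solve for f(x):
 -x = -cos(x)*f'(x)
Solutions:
 f(x) = C1 + Integral(x/cos(x), x)


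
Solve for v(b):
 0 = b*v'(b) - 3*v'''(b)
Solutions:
 v(b) = C1 + Integral(C2*airyai(3^(2/3)*b/3) + C3*airybi(3^(2/3)*b/3), b)


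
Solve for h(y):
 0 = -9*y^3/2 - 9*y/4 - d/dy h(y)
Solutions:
 h(y) = C1 - 9*y^4/8 - 9*y^2/8


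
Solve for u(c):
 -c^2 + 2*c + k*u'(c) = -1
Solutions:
 u(c) = C1 + c^3/(3*k) - c^2/k - c/k


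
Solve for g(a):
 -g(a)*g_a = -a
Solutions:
 g(a) = -sqrt(C1 + a^2)
 g(a) = sqrt(C1 + a^2)


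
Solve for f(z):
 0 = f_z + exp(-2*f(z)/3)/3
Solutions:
 f(z) = 3*log(-sqrt(C1 - z)) - 3*log(3) + 3*log(2)/2
 f(z) = 3*log(C1 - z)/2 - 3*log(3) + 3*log(2)/2


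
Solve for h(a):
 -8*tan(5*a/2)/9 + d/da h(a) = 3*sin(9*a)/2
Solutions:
 h(a) = C1 - 16*log(cos(5*a/2))/45 - cos(9*a)/6


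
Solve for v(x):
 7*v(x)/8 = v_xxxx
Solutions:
 v(x) = C1*exp(-14^(1/4)*x/2) + C2*exp(14^(1/4)*x/2) + C3*sin(14^(1/4)*x/2) + C4*cos(14^(1/4)*x/2)


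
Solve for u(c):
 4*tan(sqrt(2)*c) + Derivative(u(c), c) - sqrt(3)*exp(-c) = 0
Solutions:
 u(c) = C1 - sqrt(2)*log(tan(sqrt(2)*c)^2 + 1) - sqrt(3)*exp(-c)


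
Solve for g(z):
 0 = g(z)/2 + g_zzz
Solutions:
 g(z) = C3*exp(-2^(2/3)*z/2) + (C1*sin(2^(2/3)*sqrt(3)*z/4) + C2*cos(2^(2/3)*sqrt(3)*z/4))*exp(2^(2/3)*z/4)


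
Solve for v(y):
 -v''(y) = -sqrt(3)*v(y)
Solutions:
 v(y) = C1*exp(-3^(1/4)*y) + C2*exp(3^(1/4)*y)


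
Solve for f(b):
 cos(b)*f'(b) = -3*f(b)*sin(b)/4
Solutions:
 f(b) = C1*cos(b)^(3/4)


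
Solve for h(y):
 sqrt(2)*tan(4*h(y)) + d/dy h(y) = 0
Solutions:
 h(y) = -asin(C1*exp(-4*sqrt(2)*y))/4 + pi/4
 h(y) = asin(C1*exp(-4*sqrt(2)*y))/4


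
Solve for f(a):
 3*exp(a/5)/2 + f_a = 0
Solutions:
 f(a) = C1 - 15*exp(a/5)/2


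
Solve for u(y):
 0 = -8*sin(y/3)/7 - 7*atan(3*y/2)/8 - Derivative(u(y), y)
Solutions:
 u(y) = C1 - 7*y*atan(3*y/2)/8 + 7*log(9*y^2 + 4)/24 + 24*cos(y/3)/7


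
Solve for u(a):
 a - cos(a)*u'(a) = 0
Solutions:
 u(a) = C1 + Integral(a/cos(a), a)


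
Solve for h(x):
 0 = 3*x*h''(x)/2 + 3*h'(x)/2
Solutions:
 h(x) = C1 + C2*log(x)


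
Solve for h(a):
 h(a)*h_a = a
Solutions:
 h(a) = -sqrt(C1 + a^2)
 h(a) = sqrt(C1 + a^2)


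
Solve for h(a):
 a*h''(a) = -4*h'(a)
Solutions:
 h(a) = C1 + C2/a^3


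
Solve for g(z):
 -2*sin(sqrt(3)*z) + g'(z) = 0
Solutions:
 g(z) = C1 - 2*sqrt(3)*cos(sqrt(3)*z)/3


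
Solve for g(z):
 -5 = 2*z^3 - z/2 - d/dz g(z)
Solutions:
 g(z) = C1 + z^4/2 - z^2/4 + 5*z


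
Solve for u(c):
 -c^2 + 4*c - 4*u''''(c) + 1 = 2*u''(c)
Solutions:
 u(c) = C1 + C2*c + C3*sin(sqrt(2)*c/2) + C4*cos(sqrt(2)*c/2) - c^4/24 + c^3/3 + 5*c^2/4


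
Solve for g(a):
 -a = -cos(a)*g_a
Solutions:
 g(a) = C1 + Integral(a/cos(a), a)


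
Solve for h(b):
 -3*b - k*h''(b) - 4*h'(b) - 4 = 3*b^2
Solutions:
 h(b) = C1 + C2*exp(-4*b/k) - b^3/4 + 3*b^2*k/16 - 3*b^2/8 - 3*b*k^2/32 + 3*b*k/16 - b


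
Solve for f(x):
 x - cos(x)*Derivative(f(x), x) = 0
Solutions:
 f(x) = C1 + Integral(x/cos(x), x)


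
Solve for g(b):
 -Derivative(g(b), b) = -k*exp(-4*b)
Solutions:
 g(b) = C1 - k*exp(-4*b)/4


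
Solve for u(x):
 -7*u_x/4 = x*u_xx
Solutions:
 u(x) = C1 + C2/x^(3/4)


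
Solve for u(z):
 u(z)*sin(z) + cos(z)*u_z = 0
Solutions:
 u(z) = C1*cos(z)


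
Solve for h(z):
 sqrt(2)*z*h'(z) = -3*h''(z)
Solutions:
 h(z) = C1 + C2*erf(2^(3/4)*sqrt(3)*z/6)


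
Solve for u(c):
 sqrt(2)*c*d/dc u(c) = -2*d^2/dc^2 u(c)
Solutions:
 u(c) = C1 + C2*erf(2^(1/4)*c/2)


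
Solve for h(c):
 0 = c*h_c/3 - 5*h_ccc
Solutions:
 h(c) = C1 + Integral(C2*airyai(15^(2/3)*c/15) + C3*airybi(15^(2/3)*c/15), c)


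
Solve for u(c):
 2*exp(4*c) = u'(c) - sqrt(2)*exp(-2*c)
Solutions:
 u(c) = C1 + exp(4*c)/2 - sqrt(2)*exp(-2*c)/2


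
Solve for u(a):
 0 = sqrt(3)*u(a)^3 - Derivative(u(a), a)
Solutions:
 u(a) = -sqrt(2)*sqrt(-1/(C1 + sqrt(3)*a))/2
 u(a) = sqrt(2)*sqrt(-1/(C1 + sqrt(3)*a))/2


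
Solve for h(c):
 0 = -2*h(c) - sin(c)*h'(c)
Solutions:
 h(c) = C1*(cos(c) + 1)/(cos(c) - 1)


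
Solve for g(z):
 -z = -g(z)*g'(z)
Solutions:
 g(z) = -sqrt(C1 + z^2)
 g(z) = sqrt(C1 + z^2)


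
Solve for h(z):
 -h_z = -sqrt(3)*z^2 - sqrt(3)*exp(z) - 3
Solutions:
 h(z) = C1 + sqrt(3)*z^3/3 + 3*z + sqrt(3)*exp(z)


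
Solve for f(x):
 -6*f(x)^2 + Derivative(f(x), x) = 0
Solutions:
 f(x) = -1/(C1 + 6*x)


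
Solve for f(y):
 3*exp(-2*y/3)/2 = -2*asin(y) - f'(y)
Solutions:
 f(y) = C1 - 2*y*asin(y) - 2*sqrt(1 - y^2) + 9*exp(-2*y/3)/4


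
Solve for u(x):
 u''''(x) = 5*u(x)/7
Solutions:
 u(x) = C1*exp(-5^(1/4)*7^(3/4)*x/7) + C2*exp(5^(1/4)*7^(3/4)*x/7) + C3*sin(5^(1/4)*7^(3/4)*x/7) + C4*cos(5^(1/4)*7^(3/4)*x/7)


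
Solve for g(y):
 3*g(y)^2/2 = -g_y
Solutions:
 g(y) = 2/(C1 + 3*y)


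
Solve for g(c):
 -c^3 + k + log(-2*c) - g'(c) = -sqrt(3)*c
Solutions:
 g(c) = C1 - c^4/4 + sqrt(3)*c^2/2 + c*(k - 1 + log(2)) + c*log(-c)


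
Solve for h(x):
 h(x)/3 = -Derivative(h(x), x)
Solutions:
 h(x) = C1*exp(-x/3)


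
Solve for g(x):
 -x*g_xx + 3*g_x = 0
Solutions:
 g(x) = C1 + C2*x^4


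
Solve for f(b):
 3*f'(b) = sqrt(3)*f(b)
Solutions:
 f(b) = C1*exp(sqrt(3)*b/3)


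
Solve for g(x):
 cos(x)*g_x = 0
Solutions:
 g(x) = C1


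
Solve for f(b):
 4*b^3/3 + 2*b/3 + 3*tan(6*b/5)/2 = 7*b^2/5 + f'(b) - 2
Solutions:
 f(b) = C1 + b^4/3 - 7*b^3/15 + b^2/3 + 2*b - 5*log(cos(6*b/5))/4


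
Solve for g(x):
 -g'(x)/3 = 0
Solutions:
 g(x) = C1


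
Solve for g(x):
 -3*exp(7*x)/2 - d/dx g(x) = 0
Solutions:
 g(x) = C1 - 3*exp(7*x)/14


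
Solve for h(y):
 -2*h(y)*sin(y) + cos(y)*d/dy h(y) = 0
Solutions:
 h(y) = C1/cos(y)^2


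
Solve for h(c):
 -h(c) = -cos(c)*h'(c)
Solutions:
 h(c) = C1*sqrt(sin(c) + 1)/sqrt(sin(c) - 1)


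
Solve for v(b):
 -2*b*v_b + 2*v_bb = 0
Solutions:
 v(b) = C1 + C2*erfi(sqrt(2)*b/2)


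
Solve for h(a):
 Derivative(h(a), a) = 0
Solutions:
 h(a) = C1


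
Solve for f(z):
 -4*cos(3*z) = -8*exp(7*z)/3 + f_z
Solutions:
 f(z) = C1 + 8*exp(7*z)/21 - 4*sin(3*z)/3


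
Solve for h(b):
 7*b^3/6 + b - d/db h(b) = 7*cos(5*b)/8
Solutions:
 h(b) = C1 + 7*b^4/24 + b^2/2 - 7*sin(5*b)/40


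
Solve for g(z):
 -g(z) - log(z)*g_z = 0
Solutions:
 g(z) = C1*exp(-li(z))


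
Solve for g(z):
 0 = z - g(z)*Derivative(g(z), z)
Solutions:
 g(z) = -sqrt(C1 + z^2)
 g(z) = sqrt(C1 + z^2)


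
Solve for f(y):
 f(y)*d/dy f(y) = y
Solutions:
 f(y) = -sqrt(C1 + y^2)
 f(y) = sqrt(C1 + y^2)


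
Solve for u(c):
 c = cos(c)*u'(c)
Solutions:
 u(c) = C1 + Integral(c/cos(c), c)


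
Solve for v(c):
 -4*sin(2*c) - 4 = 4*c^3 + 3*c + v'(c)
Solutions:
 v(c) = C1 - c^4 - 3*c^2/2 - 4*c + 2*cos(2*c)


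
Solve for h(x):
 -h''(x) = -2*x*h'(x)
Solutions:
 h(x) = C1 + C2*erfi(x)


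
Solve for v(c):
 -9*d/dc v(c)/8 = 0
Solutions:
 v(c) = C1


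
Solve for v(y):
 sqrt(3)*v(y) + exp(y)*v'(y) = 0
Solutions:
 v(y) = C1*exp(sqrt(3)*exp(-y))


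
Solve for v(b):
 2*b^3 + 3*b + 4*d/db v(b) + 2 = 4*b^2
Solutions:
 v(b) = C1 - b^4/8 + b^3/3 - 3*b^2/8 - b/2


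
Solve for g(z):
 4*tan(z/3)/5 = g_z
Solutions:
 g(z) = C1 - 12*log(cos(z/3))/5


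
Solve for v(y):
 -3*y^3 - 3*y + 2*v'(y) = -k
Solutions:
 v(y) = C1 - k*y/2 + 3*y^4/8 + 3*y^2/4


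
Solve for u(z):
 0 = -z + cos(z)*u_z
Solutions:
 u(z) = C1 + Integral(z/cos(z), z)


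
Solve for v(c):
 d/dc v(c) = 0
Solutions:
 v(c) = C1


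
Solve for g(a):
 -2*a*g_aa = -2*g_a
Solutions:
 g(a) = C1 + C2*a^2


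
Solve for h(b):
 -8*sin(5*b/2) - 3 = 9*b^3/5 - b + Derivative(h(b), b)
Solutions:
 h(b) = C1 - 9*b^4/20 + b^2/2 - 3*b + 16*cos(5*b/2)/5


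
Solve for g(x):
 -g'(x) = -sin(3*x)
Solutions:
 g(x) = C1 - cos(3*x)/3


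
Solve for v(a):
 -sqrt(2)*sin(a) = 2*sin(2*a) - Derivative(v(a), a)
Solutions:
 v(a) = C1 + 2*sin(a)^2 - sqrt(2)*cos(a)


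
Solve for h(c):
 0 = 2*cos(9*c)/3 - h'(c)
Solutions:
 h(c) = C1 + 2*sin(9*c)/27


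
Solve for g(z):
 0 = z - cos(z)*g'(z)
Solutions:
 g(z) = C1 + Integral(z/cos(z), z)


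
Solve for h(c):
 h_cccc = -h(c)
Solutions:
 h(c) = (C1*sin(sqrt(2)*c/2) + C2*cos(sqrt(2)*c/2))*exp(-sqrt(2)*c/2) + (C3*sin(sqrt(2)*c/2) + C4*cos(sqrt(2)*c/2))*exp(sqrt(2)*c/2)


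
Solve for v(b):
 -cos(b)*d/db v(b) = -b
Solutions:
 v(b) = C1 + Integral(b/cos(b), b)


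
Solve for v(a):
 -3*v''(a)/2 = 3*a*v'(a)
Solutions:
 v(a) = C1 + C2*erf(a)


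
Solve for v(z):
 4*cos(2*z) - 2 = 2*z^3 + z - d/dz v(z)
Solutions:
 v(z) = C1 + z^4/2 + z^2/2 + 2*z - 2*sin(2*z)


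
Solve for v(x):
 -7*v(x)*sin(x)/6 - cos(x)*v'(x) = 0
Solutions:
 v(x) = C1*cos(x)^(7/6)


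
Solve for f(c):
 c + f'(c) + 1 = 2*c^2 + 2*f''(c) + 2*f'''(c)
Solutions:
 f(c) = C1 + C2*exp(c*(-1 + sqrt(3))/2) + C3*exp(-c*(1 + sqrt(3))/2) + 2*c^3/3 + 7*c^2/2 + 21*c


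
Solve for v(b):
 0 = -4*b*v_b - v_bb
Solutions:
 v(b) = C1 + C2*erf(sqrt(2)*b)


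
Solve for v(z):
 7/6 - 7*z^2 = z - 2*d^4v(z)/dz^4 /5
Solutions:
 v(z) = C1 + C2*z + C3*z^2 + C4*z^3 + 7*z^6/144 + z^5/48 - 35*z^4/288


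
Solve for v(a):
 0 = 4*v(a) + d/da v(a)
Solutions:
 v(a) = C1*exp(-4*a)


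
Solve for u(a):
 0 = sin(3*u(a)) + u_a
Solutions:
 u(a) = -acos((-C1 - exp(6*a))/(C1 - exp(6*a)))/3 + 2*pi/3
 u(a) = acos((-C1 - exp(6*a))/(C1 - exp(6*a)))/3


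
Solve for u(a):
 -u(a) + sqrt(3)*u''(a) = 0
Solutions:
 u(a) = C1*exp(-3^(3/4)*a/3) + C2*exp(3^(3/4)*a/3)


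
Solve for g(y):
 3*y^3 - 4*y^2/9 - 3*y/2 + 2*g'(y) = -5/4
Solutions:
 g(y) = C1 - 3*y^4/8 + 2*y^3/27 + 3*y^2/8 - 5*y/8


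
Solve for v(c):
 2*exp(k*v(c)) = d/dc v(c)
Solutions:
 v(c) = Piecewise((log(-1/(C1*k + 2*c*k))/k, Ne(k, 0)), (nan, True))
 v(c) = Piecewise((C1 + 2*c, Eq(k, 0)), (nan, True))


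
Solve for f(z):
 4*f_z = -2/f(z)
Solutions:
 f(z) = -sqrt(C1 - z)
 f(z) = sqrt(C1 - z)


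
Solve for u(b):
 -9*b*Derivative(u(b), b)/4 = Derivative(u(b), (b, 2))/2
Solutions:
 u(b) = C1 + C2*erf(3*b/2)


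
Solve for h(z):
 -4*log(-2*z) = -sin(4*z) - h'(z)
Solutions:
 h(z) = C1 + 4*z*log(-z) - 4*z + 4*z*log(2) + cos(4*z)/4


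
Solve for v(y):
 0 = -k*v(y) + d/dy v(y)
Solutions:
 v(y) = C1*exp(k*y)


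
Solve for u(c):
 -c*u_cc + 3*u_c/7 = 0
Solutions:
 u(c) = C1 + C2*c^(10/7)


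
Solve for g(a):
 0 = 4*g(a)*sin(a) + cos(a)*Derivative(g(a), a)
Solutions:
 g(a) = C1*cos(a)^4


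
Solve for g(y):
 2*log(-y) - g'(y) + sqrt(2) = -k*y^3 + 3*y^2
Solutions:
 g(y) = C1 + k*y^4/4 - y^3 + 2*y*log(-y) + y*(-2 + sqrt(2))


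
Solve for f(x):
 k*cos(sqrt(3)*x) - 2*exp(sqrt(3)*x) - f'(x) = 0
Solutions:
 f(x) = C1 + sqrt(3)*k*sin(sqrt(3)*x)/3 - 2*sqrt(3)*exp(sqrt(3)*x)/3


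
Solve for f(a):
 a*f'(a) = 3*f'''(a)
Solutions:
 f(a) = C1 + Integral(C2*airyai(3^(2/3)*a/3) + C3*airybi(3^(2/3)*a/3), a)


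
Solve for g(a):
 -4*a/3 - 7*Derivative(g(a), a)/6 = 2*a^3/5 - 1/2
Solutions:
 g(a) = C1 - 3*a^4/35 - 4*a^2/7 + 3*a/7


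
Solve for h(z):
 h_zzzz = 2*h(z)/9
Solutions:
 h(z) = C1*exp(-2^(1/4)*sqrt(3)*z/3) + C2*exp(2^(1/4)*sqrt(3)*z/3) + C3*sin(2^(1/4)*sqrt(3)*z/3) + C4*cos(2^(1/4)*sqrt(3)*z/3)


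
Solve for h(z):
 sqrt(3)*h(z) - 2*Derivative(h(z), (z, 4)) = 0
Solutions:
 h(z) = C1*exp(-2^(3/4)*3^(1/8)*z/2) + C2*exp(2^(3/4)*3^(1/8)*z/2) + C3*sin(2^(3/4)*3^(1/8)*z/2) + C4*cos(2^(3/4)*3^(1/8)*z/2)


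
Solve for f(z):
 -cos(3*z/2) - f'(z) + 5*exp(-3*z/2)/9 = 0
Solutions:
 f(z) = C1 - 2*sin(3*z/2)/3 - 10*exp(-3*z/2)/27


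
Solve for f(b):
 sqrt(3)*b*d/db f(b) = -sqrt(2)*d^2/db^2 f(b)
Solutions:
 f(b) = C1 + C2*erf(6^(1/4)*b/2)


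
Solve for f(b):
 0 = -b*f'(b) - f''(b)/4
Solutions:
 f(b) = C1 + C2*erf(sqrt(2)*b)


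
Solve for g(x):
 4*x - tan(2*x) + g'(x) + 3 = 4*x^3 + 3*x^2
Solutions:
 g(x) = C1 + x^4 + x^3 - 2*x^2 - 3*x - log(cos(2*x))/2


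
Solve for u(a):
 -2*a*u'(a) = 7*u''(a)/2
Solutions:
 u(a) = C1 + C2*erf(sqrt(14)*a/7)


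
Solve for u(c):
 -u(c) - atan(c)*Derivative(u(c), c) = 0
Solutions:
 u(c) = C1*exp(-Integral(1/atan(c), c))


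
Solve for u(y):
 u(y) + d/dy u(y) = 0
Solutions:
 u(y) = C1*exp(-y)


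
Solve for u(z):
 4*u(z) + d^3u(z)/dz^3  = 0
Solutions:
 u(z) = C3*exp(-2^(2/3)*z) + (C1*sin(2^(2/3)*sqrt(3)*z/2) + C2*cos(2^(2/3)*sqrt(3)*z/2))*exp(2^(2/3)*z/2)


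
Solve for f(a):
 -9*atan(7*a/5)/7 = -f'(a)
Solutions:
 f(a) = C1 + 9*a*atan(7*a/5)/7 - 45*log(49*a^2 + 25)/98


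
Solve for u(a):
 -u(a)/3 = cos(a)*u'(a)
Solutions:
 u(a) = C1*(sin(a) - 1)^(1/6)/(sin(a) + 1)^(1/6)


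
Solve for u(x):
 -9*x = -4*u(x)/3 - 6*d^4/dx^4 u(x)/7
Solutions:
 u(x) = 27*x/4 + (C1*sin(2^(3/4)*sqrt(3)*7^(1/4)*x/6) + C2*cos(2^(3/4)*sqrt(3)*7^(1/4)*x/6))*exp(-2^(3/4)*sqrt(3)*7^(1/4)*x/6) + (C3*sin(2^(3/4)*sqrt(3)*7^(1/4)*x/6) + C4*cos(2^(3/4)*sqrt(3)*7^(1/4)*x/6))*exp(2^(3/4)*sqrt(3)*7^(1/4)*x/6)


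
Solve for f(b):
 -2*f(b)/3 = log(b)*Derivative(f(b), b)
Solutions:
 f(b) = C1*exp(-2*li(b)/3)


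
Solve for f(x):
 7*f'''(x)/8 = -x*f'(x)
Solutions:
 f(x) = C1 + Integral(C2*airyai(-2*7^(2/3)*x/7) + C3*airybi(-2*7^(2/3)*x/7), x)


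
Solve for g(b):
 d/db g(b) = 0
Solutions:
 g(b) = C1


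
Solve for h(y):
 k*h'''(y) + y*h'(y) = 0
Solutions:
 h(y) = C1 + Integral(C2*airyai(y*(-1/k)^(1/3)) + C3*airybi(y*(-1/k)^(1/3)), y)


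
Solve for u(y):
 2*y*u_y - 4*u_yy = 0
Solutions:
 u(y) = C1 + C2*erfi(y/2)


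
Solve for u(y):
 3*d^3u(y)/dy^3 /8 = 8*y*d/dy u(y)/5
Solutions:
 u(y) = C1 + Integral(C2*airyai(4*15^(2/3)*y/15) + C3*airybi(4*15^(2/3)*y/15), y)


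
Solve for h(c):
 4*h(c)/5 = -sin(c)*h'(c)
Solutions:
 h(c) = C1*(cos(c) + 1)^(2/5)/(cos(c) - 1)^(2/5)


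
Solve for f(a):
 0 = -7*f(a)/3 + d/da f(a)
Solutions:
 f(a) = C1*exp(7*a/3)


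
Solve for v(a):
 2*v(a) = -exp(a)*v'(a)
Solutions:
 v(a) = C1*exp(2*exp(-a))


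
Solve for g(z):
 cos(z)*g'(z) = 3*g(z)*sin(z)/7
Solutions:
 g(z) = C1/cos(z)^(3/7)


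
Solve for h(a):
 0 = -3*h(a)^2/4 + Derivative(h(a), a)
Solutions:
 h(a) = -4/(C1 + 3*a)


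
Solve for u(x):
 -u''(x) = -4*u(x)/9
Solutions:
 u(x) = C1*exp(-2*x/3) + C2*exp(2*x/3)


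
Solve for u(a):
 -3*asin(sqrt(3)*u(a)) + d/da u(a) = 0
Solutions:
 Integral(1/asin(sqrt(3)*_y), (_y, u(a))) = C1 + 3*a


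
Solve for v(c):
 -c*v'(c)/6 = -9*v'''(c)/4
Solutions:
 v(c) = C1 + Integral(C2*airyai(2^(1/3)*c/3) + C3*airybi(2^(1/3)*c/3), c)


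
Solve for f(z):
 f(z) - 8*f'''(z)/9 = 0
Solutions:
 f(z) = C3*exp(3^(2/3)*z/2) + (C1*sin(3*3^(1/6)*z/4) + C2*cos(3*3^(1/6)*z/4))*exp(-3^(2/3)*z/4)


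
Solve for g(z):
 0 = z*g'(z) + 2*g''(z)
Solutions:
 g(z) = C1 + C2*erf(z/2)


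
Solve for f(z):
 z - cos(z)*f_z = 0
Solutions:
 f(z) = C1 + Integral(z/cos(z), z)


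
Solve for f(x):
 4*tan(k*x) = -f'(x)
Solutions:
 f(x) = C1 - 4*Piecewise((-log(cos(k*x))/k, Ne(k, 0)), (0, True))


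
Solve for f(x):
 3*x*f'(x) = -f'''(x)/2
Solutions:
 f(x) = C1 + Integral(C2*airyai(-6^(1/3)*x) + C3*airybi(-6^(1/3)*x), x)


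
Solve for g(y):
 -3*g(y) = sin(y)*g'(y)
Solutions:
 g(y) = C1*(cos(y) + 1)^(3/2)/(cos(y) - 1)^(3/2)


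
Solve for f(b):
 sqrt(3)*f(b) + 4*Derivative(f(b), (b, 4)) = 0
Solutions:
 f(b) = (C1*sin(3^(1/8)*b/2) + C2*cos(3^(1/8)*b/2))*exp(-3^(1/8)*b/2) + (C3*sin(3^(1/8)*b/2) + C4*cos(3^(1/8)*b/2))*exp(3^(1/8)*b/2)


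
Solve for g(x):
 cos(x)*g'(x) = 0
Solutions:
 g(x) = C1


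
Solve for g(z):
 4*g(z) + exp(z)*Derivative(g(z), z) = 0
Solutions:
 g(z) = C1*exp(4*exp(-z))


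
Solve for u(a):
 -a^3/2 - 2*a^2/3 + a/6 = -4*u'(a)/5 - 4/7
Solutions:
 u(a) = C1 + 5*a^4/32 + 5*a^3/18 - 5*a^2/48 - 5*a/7


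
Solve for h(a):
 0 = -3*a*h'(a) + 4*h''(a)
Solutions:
 h(a) = C1 + C2*erfi(sqrt(6)*a/4)


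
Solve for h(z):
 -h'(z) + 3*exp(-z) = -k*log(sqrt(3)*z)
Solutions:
 h(z) = C1 + k*z*log(z) + k*z*(-1 + log(3)/2) - 3*exp(-z)


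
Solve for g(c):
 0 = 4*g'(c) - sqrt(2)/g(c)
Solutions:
 g(c) = -sqrt(C1 + 2*sqrt(2)*c)/2
 g(c) = sqrt(C1 + 2*sqrt(2)*c)/2


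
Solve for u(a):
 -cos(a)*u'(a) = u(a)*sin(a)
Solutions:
 u(a) = C1*cos(a)


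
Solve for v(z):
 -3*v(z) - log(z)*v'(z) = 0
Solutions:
 v(z) = C1*exp(-3*li(z))


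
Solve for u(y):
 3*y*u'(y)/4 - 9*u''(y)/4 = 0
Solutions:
 u(y) = C1 + C2*erfi(sqrt(6)*y/6)


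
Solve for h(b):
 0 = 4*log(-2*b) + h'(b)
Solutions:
 h(b) = C1 - 4*b*log(-b) + 4*b*(1 - log(2))


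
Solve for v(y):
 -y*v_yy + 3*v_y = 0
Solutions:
 v(y) = C1 + C2*y^4


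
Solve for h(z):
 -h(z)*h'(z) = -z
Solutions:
 h(z) = -sqrt(C1 + z^2)
 h(z) = sqrt(C1 + z^2)


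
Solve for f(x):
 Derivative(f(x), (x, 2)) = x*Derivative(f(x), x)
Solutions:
 f(x) = C1 + C2*erfi(sqrt(2)*x/2)


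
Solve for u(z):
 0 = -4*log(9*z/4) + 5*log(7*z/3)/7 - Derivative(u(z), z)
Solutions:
 u(z) = C1 - 23*z*log(z)/7 - 61*z*log(3)/7 + 5*z*log(7)/7 + 23*z/7 + 8*z*log(2)


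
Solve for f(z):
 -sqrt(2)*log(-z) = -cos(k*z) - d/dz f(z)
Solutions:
 f(z) = C1 + sqrt(2)*z*(log(-z) - 1) - Piecewise((sin(k*z)/k, Ne(k, 0)), (z, True))


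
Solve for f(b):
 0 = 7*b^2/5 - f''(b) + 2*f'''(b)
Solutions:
 f(b) = C1 + C2*b + C3*exp(b/2) + 7*b^4/60 + 14*b^3/15 + 28*b^2/5


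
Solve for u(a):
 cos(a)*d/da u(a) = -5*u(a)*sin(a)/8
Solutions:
 u(a) = C1*cos(a)^(5/8)


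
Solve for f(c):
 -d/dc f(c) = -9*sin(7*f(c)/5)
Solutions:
 -9*c + 5*log(cos(7*f(c)/5) - 1)/14 - 5*log(cos(7*f(c)/5) + 1)/14 = C1


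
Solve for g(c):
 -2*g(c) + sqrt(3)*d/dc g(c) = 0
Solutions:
 g(c) = C1*exp(2*sqrt(3)*c/3)


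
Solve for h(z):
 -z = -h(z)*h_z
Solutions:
 h(z) = -sqrt(C1 + z^2)
 h(z) = sqrt(C1 + z^2)


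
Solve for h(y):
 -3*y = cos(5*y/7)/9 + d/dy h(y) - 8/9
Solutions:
 h(y) = C1 - 3*y^2/2 + 8*y/9 - 7*sin(5*y/7)/45


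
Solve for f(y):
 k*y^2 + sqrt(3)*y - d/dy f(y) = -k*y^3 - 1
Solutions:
 f(y) = C1 + k*y^4/4 + k*y^3/3 + sqrt(3)*y^2/2 + y


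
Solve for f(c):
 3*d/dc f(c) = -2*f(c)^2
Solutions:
 f(c) = 3/(C1 + 2*c)


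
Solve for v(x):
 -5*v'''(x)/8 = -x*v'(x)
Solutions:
 v(x) = C1 + Integral(C2*airyai(2*5^(2/3)*x/5) + C3*airybi(2*5^(2/3)*x/5), x)


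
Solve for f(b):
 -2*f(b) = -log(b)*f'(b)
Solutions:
 f(b) = C1*exp(2*li(b))


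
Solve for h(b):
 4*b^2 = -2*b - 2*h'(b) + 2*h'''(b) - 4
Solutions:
 h(b) = C1 + C2*exp(-b) + C3*exp(b) - 2*b^3/3 - b^2/2 - 6*b


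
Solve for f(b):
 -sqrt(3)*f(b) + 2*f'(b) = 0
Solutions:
 f(b) = C1*exp(sqrt(3)*b/2)


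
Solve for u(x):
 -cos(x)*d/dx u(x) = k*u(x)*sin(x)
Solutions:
 u(x) = C1*exp(k*log(cos(x)))


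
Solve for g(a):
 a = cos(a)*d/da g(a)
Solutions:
 g(a) = C1 + Integral(a/cos(a), a)


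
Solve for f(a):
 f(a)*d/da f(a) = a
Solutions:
 f(a) = -sqrt(C1 + a^2)
 f(a) = sqrt(C1 + a^2)


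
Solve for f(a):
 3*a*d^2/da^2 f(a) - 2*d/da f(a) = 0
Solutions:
 f(a) = C1 + C2*a^(5/3)


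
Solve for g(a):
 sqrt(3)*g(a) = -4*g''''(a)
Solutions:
 g(a) = (C1*sin(3^(1/8)*a/2) + C2*cos(3^(1/8)*a/2))*exp(-3^(1/8)*a/2) + (C3*sin(3^(1/8)*a/2) + C4*cos(3^(1/8)*a/2))*exp(3^(1/8)*a/2)


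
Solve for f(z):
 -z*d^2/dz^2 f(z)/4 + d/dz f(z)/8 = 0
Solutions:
 f(z) = C1 + C2*z^(3/2)


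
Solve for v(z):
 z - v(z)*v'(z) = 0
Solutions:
 v(z) = -sqrt(C1 + z^2)
 v(z) = sqrt(C1 + z^2)


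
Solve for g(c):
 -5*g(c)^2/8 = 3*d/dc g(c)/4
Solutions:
 g(c) = 6/(C1 + 5*c)


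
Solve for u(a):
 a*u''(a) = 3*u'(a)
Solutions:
 u(a) = C1 + C2*a^4


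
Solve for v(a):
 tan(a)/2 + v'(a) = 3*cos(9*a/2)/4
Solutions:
 v(a) = C1 + log(cos(a))/2 + sin(9*a/2)/6


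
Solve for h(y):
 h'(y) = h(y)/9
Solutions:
 h(y) = C1*exp(y/9)


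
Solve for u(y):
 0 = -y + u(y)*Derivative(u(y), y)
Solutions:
 u(y) = -sqrt(C1 + y^2)
 u(y) = sqrt(C1 + y^2)


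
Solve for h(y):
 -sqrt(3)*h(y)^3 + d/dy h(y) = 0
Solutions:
 h(y) = -sqrt(2)*sqrt(-1/(C1 + sqrt(3)*y))/2
 h(y) = sqrt(2)*sqrt(-1/(C1 + sqrt(3)*y))/2


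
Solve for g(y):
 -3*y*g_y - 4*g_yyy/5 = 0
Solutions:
 g(y) = C1 + Integral(C2*airyai(-30^(1/3)*y/2) + C3*airybi(-30^(1/3)*y/2), y)


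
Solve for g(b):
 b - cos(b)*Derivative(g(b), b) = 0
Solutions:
 g(b) = C1 + Integral(b/cos(b), b)


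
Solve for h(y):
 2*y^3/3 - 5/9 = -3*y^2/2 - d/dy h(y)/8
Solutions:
 h(y) = C1 - 4*y^4/3 - 4*y^3 + 40*y/9


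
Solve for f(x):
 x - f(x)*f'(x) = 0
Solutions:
 f(x) = -sqrt(C1 + x^2)
 f(x) = sqrt(C1 + x^2)


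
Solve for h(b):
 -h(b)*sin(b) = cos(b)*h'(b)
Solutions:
 h(b) = C1*cos(b)


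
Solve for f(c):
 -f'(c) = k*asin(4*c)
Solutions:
 f(c) = C1 - k*(c*asin(4*c) + sqrt(1 - 16*c^2)/4)


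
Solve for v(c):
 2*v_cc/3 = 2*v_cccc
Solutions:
 v(c) = C1 + C2*c + C3*exp(-sqrt(3)*c/3) + C4*exp(sqrt(3)*c/3)


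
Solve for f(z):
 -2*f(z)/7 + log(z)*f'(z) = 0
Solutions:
 f(z) = C1*exp(2*li(z)/7)


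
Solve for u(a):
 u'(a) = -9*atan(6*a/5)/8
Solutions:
 u(a) = C1 - 9*a*atan(6*a/5)/8 + 15*log(36*a^2 + 25)/32


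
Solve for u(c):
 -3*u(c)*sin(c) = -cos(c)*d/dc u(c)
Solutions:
 u(c) = C1/cos(c)^3


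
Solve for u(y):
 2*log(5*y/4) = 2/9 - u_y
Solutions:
 u(y) = C1 - 2*y*log(y) + y*log(16/25) + 20*y/9


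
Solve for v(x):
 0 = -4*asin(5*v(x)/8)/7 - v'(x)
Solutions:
 Integral(1/asin(5*_y/8), (_y, v(x))) = C1 - 4*x/7


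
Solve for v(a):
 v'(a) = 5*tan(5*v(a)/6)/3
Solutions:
 v(a) = -6*asin(C1*exp(25*a/18))/5 + 6*pi/5
 v(a) = 6*asin(C1*exp(25*a/18))/5


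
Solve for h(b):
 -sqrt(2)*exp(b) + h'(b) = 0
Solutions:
 h(b) = C1 + sqrt(2)*exp(b)


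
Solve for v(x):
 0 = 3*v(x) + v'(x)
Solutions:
 v(x) = C1*exp(-3*x)


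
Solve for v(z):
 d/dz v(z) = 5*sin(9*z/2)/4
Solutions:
 v(z) = C1 - 5*cos(9*z/2)/18


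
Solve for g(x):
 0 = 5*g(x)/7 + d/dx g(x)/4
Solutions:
 g(x) = C1*exp(-20*x/7)


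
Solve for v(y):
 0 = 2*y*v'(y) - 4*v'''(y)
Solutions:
 v(y) = C1 + Integral(C2*airyai(2^(2/3)*y/2) + C3*airybi(2^(2/3)*y/2), y)


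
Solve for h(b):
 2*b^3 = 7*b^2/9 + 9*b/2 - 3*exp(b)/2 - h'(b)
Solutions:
 h(b) = C1 - b^4/2 + 7*b^3/27 + 9*b^2/4 - 3*exp(b)/2


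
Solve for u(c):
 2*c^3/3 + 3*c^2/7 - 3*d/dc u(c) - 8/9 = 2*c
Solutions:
 u(c) = C1 + c^4/18 + c^3/21 - c^2/3 - 8*c/27


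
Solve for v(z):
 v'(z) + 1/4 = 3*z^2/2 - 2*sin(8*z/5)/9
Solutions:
 v(z) = C1 + z^3/2 - z/4 + 5*cos(8*z/5)/36


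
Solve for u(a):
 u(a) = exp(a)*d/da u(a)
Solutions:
 u(a) = C1*exp(-exp(-a))


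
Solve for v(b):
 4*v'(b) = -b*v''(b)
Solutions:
 v(b) = C1 + C2/b^3


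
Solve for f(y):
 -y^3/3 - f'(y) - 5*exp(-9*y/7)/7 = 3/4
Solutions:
 f(y) = C1 - y^4/12 - 3*y/4 + 5*exp(-9*y/7)/9


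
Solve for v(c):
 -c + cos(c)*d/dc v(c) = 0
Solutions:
 v(c) = C1 + Integral(c/cos(c), c)


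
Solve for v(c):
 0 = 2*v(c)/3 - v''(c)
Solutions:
 v(c) = C1*exp(-sqrt(6)*c/3) + C2*exp(sqrt(6)*c/3)


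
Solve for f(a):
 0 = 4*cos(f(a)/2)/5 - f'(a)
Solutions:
 -4*a/5 - log(sin(f(a)/2) - 1) + log(sin(f(a)/2) + 1) = C1


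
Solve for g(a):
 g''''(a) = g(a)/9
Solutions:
 g(a) = C1*exp(-sqrt(3)*a/3) + C2*exp(sqrt(3)*a/3) + C3*sin(sqrt(3)*a/3) + C4*cos(sqrt(3)*a/3)


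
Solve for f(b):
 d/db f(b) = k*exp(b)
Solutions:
 f(b) = C1 + k*exp(b)


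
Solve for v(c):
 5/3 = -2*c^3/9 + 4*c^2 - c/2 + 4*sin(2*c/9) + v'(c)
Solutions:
 v(c) = C1 + c^4/18 - 4*c^3/3 + c^2/4 + 5*c/3 + 18*cos(2*c/9)


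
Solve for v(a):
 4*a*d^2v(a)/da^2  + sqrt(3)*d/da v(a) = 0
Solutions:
 v(a) = C1 + C2*a^(1 - sqrt(3)/4)


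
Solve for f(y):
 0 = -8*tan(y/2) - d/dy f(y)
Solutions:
 f(y) = C1 + 16*log(cos(y/2))


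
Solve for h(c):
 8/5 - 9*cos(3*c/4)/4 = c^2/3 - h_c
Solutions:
 h(c) = C1 + c^3/9 - 8*c/5 + 3*sin(3*c/4)


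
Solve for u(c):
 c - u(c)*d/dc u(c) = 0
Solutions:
 u(c) = -sqrt(C1 + c^2)
 u(c) = sqrt(C1 + c^2)


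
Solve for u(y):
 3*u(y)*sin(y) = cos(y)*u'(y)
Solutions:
 u(y) = C1/cos(y)^3


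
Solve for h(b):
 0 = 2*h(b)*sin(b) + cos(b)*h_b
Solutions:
 h(b) = C1*cos(b)^2


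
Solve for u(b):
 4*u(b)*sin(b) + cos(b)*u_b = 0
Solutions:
 u(b) = C1*cos(b)^4


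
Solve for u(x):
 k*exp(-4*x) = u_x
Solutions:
 u(x) = C1 - k*exp(-4*x)/4


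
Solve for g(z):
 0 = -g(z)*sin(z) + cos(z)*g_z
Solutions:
 g(z) = C1/cos(z)


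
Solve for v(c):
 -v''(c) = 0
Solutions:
 v(c) = C1 + C2*c


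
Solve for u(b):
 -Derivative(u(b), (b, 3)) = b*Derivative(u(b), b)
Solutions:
 u(b) = C1 + Integral(C2*airyai(-b) + C3*airybi(-b), b)


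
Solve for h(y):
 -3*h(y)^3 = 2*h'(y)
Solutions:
 h(y) = -sqrt(-1/(C1 - 3*y))
 h(y) = sqrt(-1/(C1 - 3*y))


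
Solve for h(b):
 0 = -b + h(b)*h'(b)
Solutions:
 h(b) = -sqrt(C1 + b^2)
 h(b) = sqrt(C1 + b^2)


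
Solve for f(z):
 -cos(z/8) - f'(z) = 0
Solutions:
 f(z) = C1 - 8*sin(z/8)


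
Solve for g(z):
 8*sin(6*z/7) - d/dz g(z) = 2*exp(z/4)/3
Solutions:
 g(z) = C1 - 8*exp(z/4)/3 - 28*cos(6*z/7)/3


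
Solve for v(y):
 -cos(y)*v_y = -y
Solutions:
 v(y) = C1 + Integral(y/cos(y), y)


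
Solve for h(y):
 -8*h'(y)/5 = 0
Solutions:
 h(y) = C1


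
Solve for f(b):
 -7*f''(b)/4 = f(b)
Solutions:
 f(b) = C1*sin(2*sqrt(7)*b/7) + C2*cos(2*sqrt(7)*b/7)


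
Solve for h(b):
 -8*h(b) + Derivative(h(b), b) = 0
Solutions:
 h(b) = C1*exp(8*b)


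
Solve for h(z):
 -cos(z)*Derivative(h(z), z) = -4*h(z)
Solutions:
 h(z) = C1*(sin(z)^2 + 2*sin(z) + 1)/(sin(z)^2 - 2*sin(z) + 1)


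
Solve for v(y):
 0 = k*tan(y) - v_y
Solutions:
 v(y) = C1 - k*log(cos(y))


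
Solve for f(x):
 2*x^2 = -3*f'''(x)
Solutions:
 f(x) = C1 + C2*x + C3*x^2 - x^5/90


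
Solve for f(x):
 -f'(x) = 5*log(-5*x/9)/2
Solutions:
 f(x) = C1 - 5*x*log(-x)/2 + x*(-5*log(5)/2 + 5/2 + 5*log(3))


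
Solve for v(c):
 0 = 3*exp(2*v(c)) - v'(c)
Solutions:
 v(c) = log(-sqrt(-1/(C1 + 3*c))) - log(2)/2
 v(c) = log(-1/(C1 + 3*c))/2 - log(2)/2


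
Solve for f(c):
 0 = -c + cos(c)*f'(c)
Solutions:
 f(c) = C1 + Integral(c/cos(c), c)


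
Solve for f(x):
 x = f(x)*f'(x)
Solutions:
 f(x) = -sqrt(C1 + x^2)
 f(x) = sqrt(C1 + x^2)


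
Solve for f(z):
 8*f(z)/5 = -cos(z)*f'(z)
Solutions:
 f(z) = C1*(sin(z) - 1)^(4/5)/(sin(z) + 1)^(4/5)


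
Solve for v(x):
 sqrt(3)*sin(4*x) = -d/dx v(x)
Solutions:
 v(x) = C1 + sqrt(3)*cos(4*x)/4


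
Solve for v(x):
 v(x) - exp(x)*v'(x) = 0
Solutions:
 v(x) = C1*exp(-exp(-x))


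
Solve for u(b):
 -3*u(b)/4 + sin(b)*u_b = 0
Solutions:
 u(b) = C1*(cos(b) - 1)^(3/8)/(cos(b) + 1)^(3/8)


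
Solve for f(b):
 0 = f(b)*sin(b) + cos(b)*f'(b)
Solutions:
 f(b) = C1*cos(b)


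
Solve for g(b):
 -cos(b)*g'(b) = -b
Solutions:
 g(b) = C1 + Integral(b/cos(b), b)


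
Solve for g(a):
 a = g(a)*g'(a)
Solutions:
 g(a) = -sqrt(C1 + a^2)
 g(a) = sqrt(C1 + a^2)


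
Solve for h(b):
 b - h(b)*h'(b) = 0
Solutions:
 h(b) = -sqrt(C1 + b^2)
 h(b) = sqrt(C1 + b^2)


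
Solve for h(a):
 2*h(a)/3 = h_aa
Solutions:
 h(a) = C1*exp(-sqrt(6)*a/3) + C2*exp(sqrt(6)*a/3)


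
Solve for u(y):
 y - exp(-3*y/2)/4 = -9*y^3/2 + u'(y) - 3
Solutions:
 u(y) = C1 + 9*y^4/8 + y^2/2 + 3*y + exp(-3*y/2)/6


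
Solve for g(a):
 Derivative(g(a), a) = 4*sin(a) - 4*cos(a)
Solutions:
 g(a) = C1 - 4*sqrt(2)*sin(a + pi/4)


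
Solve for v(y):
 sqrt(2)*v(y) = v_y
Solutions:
 v(y) = C1*exp(sqrt(2)*y)


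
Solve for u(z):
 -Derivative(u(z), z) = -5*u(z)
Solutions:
 u(z) = C1*exp(5*z)


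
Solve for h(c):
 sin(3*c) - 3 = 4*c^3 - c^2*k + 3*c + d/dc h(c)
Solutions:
 h(c) = C1 - c^4 + c^3*k/3 - 3*c^2/2 - 3*c - cos(3*c)/3


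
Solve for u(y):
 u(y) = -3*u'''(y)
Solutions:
 u(y) = C3*exp(-3^(2/3)*y/3) + (C1*sin(3^(1/6)*y/2) + C2*cos(3^(1/6)*y/2))*exp(3^(2/3)*y/6)


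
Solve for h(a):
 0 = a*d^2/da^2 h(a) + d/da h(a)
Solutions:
 h(a) = C1 + C2*log(a)


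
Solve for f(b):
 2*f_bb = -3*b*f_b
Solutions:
 f(b) = C1 + C2*erf(sqrt(3)*b/2)


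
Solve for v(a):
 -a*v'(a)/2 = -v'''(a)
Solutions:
 v(a) = C1 + Integral(C2*airyai(2^(2/3)*a/2) + C3*airybi(2^(2/3)*a/2), a)


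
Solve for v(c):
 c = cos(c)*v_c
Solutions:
 v(c) = C1 + Integral(c/cos(c), c)


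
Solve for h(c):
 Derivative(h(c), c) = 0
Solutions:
 h(c) = C1


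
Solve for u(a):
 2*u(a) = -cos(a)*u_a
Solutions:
 u(a) = C1*(sin(a) - 1)/(sin(a) + 1)


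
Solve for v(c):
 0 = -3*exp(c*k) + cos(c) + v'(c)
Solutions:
 v(c) = C1 - sin(c) + 3*exp(c*k)/k


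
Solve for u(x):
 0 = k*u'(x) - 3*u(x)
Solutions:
 u(x) = C1*exp(3*x/k)


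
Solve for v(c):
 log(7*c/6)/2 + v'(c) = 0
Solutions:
 v(c) = C1 - c*log(c)/2 - c*log(7)/2 + c/2 + c*log(6)/2


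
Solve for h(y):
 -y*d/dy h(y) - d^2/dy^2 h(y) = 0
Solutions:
 h(y) = C1 + C2*erf(sqrt(2)*y/2)


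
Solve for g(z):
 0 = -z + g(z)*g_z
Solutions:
 g(z) = -sqrt(C1 + z^2)
 g(z) = sqrt(C1 + z^2)


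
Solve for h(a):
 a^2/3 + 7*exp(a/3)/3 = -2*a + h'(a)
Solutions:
 h(a) = C1 + a^3/9 + a^2 + 7*exp(a/3)


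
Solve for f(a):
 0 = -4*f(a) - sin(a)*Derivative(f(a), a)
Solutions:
 f(a) = C1*(cos(a)^2 + 2*cos(a) + 1)/(cos(a)^2 - 2*cos(a) + 1)


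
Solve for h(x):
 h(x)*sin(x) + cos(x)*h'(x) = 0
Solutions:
 h(x) = C1*cos(x)


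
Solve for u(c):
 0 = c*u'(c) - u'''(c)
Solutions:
 u(c) = C1 + Integral(C2*airyai(c) + C3*airybi(c), c)


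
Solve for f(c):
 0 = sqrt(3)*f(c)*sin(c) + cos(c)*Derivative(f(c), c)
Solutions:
 f(c) = C1*cos(c)^(sqrt(3))


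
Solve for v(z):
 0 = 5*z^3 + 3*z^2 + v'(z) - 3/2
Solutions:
 v(z) = C1 - 5*z^4/4 - z^3 + 3*z/2


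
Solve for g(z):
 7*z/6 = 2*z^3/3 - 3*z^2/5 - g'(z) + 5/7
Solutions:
 g(z) = C1 + z^4/6 - z^3/5 - 7*z^2/12 + 5*z/7


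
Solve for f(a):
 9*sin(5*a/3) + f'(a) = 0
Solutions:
 f(a) = C1 + 27*cos(5*a/3)/5


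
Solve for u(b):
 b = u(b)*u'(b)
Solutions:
 u(b) = -sqrt(C1 + b^2)
 u(b) = sqrt(C1 + b^2)


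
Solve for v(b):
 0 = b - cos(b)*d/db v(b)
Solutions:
 v(b) = C1 + Integral(b/cos(b), b)


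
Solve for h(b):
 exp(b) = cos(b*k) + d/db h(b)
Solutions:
 h(b) = C1 + exp(b) - sin(b*k)/k


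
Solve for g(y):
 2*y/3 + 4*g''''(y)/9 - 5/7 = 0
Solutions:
 g(y) = C1 + C2*y + C3*y^2 + C4*y^3 - y^5/80 + 15*y^4/224


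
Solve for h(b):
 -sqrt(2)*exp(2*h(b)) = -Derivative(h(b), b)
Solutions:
 h(b) = log(-sqrt(-1/(C1 + sqrt(2)*b))) - log(2)/2
 h(b) = log(-1/(C1 + sqrt(2)*b))/2 - log(2)/2


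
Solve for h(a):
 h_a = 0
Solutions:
 h(a) = C1


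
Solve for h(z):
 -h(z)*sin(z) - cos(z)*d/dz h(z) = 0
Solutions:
 h(z) = C1*cos(z)


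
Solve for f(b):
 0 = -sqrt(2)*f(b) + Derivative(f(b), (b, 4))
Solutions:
 f(b) = C1*exp(-2^(1/8)*b) + C2*exp(2^(1/8)*b) + C3*sin(2^(1/8)*b) + C4*cos(2^(1/8)*b)


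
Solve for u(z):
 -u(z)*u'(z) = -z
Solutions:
 u(z) = -sqrt(C1 + z^2)
 u(z) = sqrt(C1 + z^2)


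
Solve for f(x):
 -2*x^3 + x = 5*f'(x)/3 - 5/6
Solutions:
 f(x) = C1 - 3*x^4/10 + 3*x^2/10 + x/2


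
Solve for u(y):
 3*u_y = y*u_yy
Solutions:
 u(y) = C1 + C2*y^4


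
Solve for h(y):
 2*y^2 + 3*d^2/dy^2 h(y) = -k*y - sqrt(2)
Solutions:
 h(y) = C1 + C2*y - k*y^3/18 - y^4/18 - sqrt(2)*y^2/6


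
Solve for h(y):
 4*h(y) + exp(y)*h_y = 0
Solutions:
 h(y) = C1*exp(4*exp(-y))


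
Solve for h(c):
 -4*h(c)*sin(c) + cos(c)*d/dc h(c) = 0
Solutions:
 h(c) = C1/cos(c)^4


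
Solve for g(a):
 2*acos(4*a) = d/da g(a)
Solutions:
 g(a) = C1 + 2*a*acos(4*a) - sqrt(1 - 16*a^2)/2


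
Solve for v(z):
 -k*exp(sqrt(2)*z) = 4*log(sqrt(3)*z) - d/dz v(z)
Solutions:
 v(z) = C1 + sqrt(2)*k*exp(sqrt(2)*z)/2 + 4*z*log(z) + 2*z*(-2 + log(3))


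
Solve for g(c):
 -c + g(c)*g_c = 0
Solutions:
 g(c) = -sqrt(C1 + c^2)
 g(c) = sqrt(C1 + c^2)


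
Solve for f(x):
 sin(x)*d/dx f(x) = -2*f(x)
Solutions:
 f(x) = C1*(cos(x) + 1)/(cos(x) - 1)


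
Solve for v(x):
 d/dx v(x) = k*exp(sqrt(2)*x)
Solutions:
 v(x) = C1 + sqrt(2)*k*exp(sqrt(2)*x)/2


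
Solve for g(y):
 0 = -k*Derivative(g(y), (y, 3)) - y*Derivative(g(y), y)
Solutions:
 g(y) = C1 + Integral(C2*airyai(y*(-1/k)^(1/3)) + C3*airybi(y*(-1/k)^(1/3)), y)


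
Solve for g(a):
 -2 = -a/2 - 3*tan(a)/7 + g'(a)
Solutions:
 g(a) = C1 + a^2/4 - 2*a - 3*log(cos(a))/7


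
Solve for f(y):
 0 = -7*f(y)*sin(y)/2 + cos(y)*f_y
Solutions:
 f(y) = C1/cos(y)^(7/2)


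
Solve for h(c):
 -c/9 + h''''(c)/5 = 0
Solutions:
 h(c) = C1 + C2*c + C3*c^2 + C4*c^3 + c^5/216


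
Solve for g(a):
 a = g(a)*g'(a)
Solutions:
 g(a) = -sqrt(C1 + a^2)
 g(a) = sqrt(C1 + a^2)


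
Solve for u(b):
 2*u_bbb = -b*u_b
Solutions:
 u(b) = C1 + Integral(C2*airyai(-2^(2/3)*b/2) + C3*airybi(-2^(2/3)*b/2), b)


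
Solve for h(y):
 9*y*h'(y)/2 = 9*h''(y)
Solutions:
 h(y) = C1 + C2*erfi(y/2)


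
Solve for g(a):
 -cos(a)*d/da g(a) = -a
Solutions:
 g(a) = C1 + Integral(a/cos(a), a)


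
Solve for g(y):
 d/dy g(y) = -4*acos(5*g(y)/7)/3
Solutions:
 Integral(1/acos(5*_y/7), (_y, g(y))) = C1 - 4*y/3


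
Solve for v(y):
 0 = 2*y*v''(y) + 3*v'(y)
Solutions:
 v(y) = C1 + C2/sqrt(y)


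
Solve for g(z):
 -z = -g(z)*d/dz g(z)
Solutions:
 g(z) = -sqrt(C1 + z^2)
 g(z) = sqrt(C1 + z^2)


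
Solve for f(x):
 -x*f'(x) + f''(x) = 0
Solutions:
 f(x) = C1 + C2*erfi(sqrt(2)*x/2)


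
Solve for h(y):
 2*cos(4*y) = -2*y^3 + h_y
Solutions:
 h(y) = C1 + y^4/2 + sin(4*y)/2


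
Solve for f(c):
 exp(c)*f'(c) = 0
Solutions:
 f(c) = C1


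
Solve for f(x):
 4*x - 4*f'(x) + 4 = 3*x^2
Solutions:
 f(x) = C1 - x^3/4 + x^2/2 + x


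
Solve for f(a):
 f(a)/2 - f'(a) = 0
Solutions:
 f(a) = C1*exp(a/2)


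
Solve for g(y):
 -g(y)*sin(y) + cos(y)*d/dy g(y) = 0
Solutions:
 g(y) = C1/cos(y)


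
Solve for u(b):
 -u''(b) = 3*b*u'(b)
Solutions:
 u(b) = C1 + C2*erf(sqrt(6)*b/2)


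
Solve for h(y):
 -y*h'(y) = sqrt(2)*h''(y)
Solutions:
 h(y) = C1 + C2*erf(2^(1/4)*y/2)


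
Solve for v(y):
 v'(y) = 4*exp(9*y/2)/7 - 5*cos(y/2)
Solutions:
 v(y) = C1 + 8*exp(9*y/2)/63 - 10*sin(y/2)


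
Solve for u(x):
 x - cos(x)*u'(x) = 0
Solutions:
 u(x) = C1 + Integral(x/cos(x), x)


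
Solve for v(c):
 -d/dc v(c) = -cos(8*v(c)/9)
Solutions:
 -c - 9*log(sin(8*v(c)/9) - 1)/16 + 9*log(sin(8*v(c)/9) + 1)/16 = C1


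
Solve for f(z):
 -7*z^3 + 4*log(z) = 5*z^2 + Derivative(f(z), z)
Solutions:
 f(z) = C1 - 7*z^4/4 - 5*z^3/3 + 4*z*log(z) - 4*z


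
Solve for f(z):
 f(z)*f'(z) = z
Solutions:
 f(z) = -sqrt(C1 + z^2)
 f(z) = sqrt(C1 + z^2)


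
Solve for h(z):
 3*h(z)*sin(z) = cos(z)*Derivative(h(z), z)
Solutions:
 h(z) = C1/cos(z)^3


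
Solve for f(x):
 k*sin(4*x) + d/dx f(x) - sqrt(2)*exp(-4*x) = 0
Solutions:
 f(x) = C1 + k*cos(4*x)/4 - sqrt(2)*exp(-4*x)/4


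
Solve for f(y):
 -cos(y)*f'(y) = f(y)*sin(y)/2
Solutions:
 f(y) = C1*sqrt(cos(y))


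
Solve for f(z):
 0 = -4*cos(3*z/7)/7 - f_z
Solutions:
 f(z) = C1 - 4*sin(3*z/7)/3


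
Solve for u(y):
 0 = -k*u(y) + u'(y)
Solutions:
 u(y) = C1*exp(k*y)


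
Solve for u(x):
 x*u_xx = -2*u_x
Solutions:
 u(x) = C1 + C2/x


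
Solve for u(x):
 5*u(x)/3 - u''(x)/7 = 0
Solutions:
 u(x) = C1*exp(-sqrt(105)*x/3) + C2*exp(sqrt(105)*x/3)


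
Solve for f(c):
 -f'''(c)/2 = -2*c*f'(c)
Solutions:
 f(c) = C1 + Integral(C2*airyai(2^(2/3)*c) + C3*airybi(2^(2/3)*c), c)


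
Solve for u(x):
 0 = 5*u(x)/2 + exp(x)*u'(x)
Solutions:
 u(x) = C1*exp(5*exp(-x)/2)


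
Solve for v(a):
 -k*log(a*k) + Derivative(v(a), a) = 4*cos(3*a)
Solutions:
 v(a) = C1 + a*k*(log(a*k) - 1) + 4*sin(3*a)/3


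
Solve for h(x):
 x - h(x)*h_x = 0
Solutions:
 h(x) = -sqrt(C1 + x^2)
 h(x) = sqrt(C1 + x^2)


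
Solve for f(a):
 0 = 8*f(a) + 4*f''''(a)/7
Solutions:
 f(a) = (C1*sin(2^(3/4)*7^(1/4)*a/2) + C2*cos(2^(3/4)*7^(1/4)*a/2))*exp(-2^(3/4)*7^(1/4)*a/2) + (C3*sin(2^(3/4)*7^(1/4)*a/2) + C4*cos(2^(3/4)*7^(1/4)*a/2))*exp(2^(3/4)*7^(1/4)*a/2)


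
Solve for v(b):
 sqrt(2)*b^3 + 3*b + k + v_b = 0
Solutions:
 v(b) = C1 - sqrt(2)*b^4/4 - 3*b^2/2 - b*k


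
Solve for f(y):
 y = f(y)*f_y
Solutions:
 f(y) = -sqrt(C1 + y^2)
 f(y) = sqrt(C1 + y^2)


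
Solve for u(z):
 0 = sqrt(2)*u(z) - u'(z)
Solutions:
 u(z) = C1*exp(sqrt(2)*z)


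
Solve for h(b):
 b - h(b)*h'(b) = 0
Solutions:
 h(b) = -sqrt(C1 + b^2)
 h(b) = sqrt(C1 + b^2)


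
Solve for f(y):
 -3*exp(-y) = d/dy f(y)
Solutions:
 f(y) = C1 + 3*exp(-y)


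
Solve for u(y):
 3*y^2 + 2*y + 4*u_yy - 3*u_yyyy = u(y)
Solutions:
 u(y) = C1*exp(-y) + C2*exp(y) + C3*exp(-sqrt(3)*y/3) + C4*exp(sqrt(3)*y/3) + 3*y^2 + 2*y + 24


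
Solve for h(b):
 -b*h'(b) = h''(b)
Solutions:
 h(b) = C1 + C2*erf(sqrt(2)*b/2)


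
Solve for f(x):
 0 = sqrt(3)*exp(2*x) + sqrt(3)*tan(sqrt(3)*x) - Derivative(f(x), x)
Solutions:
 f(x) = C1 + sqrt(3)*exp(2*x)/2 - log(cos(sqrt(3)*x))


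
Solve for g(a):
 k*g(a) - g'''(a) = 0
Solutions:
 g(a) = C1*exp(a*k^(1/3)) + C2*exp(a*k^(1/3)*(-1 + sqrt(3)*I)/2) + C3*exp(-a*k^(1/3)*(1 + sqrt(3)*I)/2)
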